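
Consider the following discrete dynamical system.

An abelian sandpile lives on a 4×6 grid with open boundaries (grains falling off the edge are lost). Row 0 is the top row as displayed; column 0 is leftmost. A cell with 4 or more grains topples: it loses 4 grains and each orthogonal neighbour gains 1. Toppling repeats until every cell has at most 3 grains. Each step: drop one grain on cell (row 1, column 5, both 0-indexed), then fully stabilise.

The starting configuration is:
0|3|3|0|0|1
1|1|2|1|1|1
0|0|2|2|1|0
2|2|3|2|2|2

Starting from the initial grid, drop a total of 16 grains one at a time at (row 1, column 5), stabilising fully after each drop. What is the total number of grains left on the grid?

step 0: 0|3|3|0|0|1
1|1|2|1|1|1
0|0|2|2|1|0
2|2|3|2|2|2
step 1: 0|3|3|0|0|1
1|1|2|1|1|2
0|0|2|2|1|0
2|2|3|2|2|2
step 2: 0|3|3|0|0|1
1|1|2|1|1|3
0|0|2|2|1|0
2|2|3|2|2|2
step 3: 0|3|3|0|0|2
1|1|2|1|2|0
0|0|2|2|1|1
2|2|3|2|2|2
step 4: 0|3|3|0|0|2
1|1|2|1|2|1
0|0|2|2|1|1
2|2|3|2|2|2
step 5: 0|3|3|0|0|2
1|1|2|1|2|2
0|0|2|2|1|1
2|2|3|2|2|2
step 6: 0|3|3|0|0|2
1|1|2|1|2|3
0|0|2|2|1|1
2|2|3|2|2|2
step 7: 0|3|3|0|0|3
1|1|2|1|3|0
0|0|2|2|1|2
2|2|3|2|2|2
step 8: 0|3|3|0|0|3
1|1|2|1|3|1
0|0|2|2|1|2
2|2|3|2|2|2
step 9: 0|3|3|0|0|3
1|1|2|1|3|2
0|0|2|2|1|2
2|2|3|2|2|2
step 10: 0|3|3|0|0|3
1|1|2|1|3|3
0|0|2|2|1|2
2|2|3|2|2|2
step 11: 0|3|3|0|2|0
1|1|2|2|0|2
0|0|2|2|2|3
2|2|3|2|2|2
step 12: 0|3|3|0|2|0
1|1|2|2|0|3
0|0|2|2|2|3
2|2|3|2|2|2
step 13: 0|3|3|0|2|1
1|1|2|2|1|1
0|0|2|2|3|0
2|2|3|2|2|3
step 14: 0|3|3|0|2|1
1|1|2|2|1|2
0|0|2|2|3|0
2|2|3|2|2|3
step 15: 0|3|3|0|2|1
1|1|2|2|1|3
0|0|2|2|3|0
2|2|3|2|2|3
step 16: 0|3|3|0|2|2
1|1|2|2|2|0
0|0|2|2|3|1
2|2|3|2|2|3

40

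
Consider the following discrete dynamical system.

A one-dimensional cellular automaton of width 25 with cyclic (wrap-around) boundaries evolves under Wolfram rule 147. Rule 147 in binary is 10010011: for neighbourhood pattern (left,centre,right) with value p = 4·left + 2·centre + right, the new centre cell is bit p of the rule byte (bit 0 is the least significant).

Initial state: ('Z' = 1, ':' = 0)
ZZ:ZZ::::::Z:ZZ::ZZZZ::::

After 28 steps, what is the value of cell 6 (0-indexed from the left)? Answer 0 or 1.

0) ZZ:ZZ::::::Z:ZZ::ZZZZ::::
1) :::::ZZZZZZ::::ZZ:ZZ:ZZZZ
2) ZZZZZ:ZZZZ:ZZZZ:::::::ZZ:
3) :ZZZ:::ZZ:::ZZ:ZZZZZZZ:::
4) Z:Z:ZZZ::ZZZ::::ZZZZZ:ZZZ
5) :::::Z:ZZ:Z:ZZZZ:ZZZ:::ZZ
6) ZZZZZ::::::::ZZ:::Z:ZZZ::
7) :ZZZ:ZZZZZZZZ::ZZZ:::Z:ZZ
8) ::Z:::ZZZZZZ:ZZ:Z:ZZZ::::
9) ZZ:ZZZ:ZZZZ::::::::Z:ZZZZ
10) Z:::Z:::ZZ:ZZZZZZZZ:::ZZZ
11) :ZZZ:ZZZ::::ZZZZZZ:ZZZ:ZZ
12) ::Z:::Z:ZZZZ:ZZZZ:::Z::::
13) ZZ:ZZZ:::ZZ:::ZZ:ZZZ:ZZZZ
14) Z:::Z:ZZZ::ZZZ::::Z:::ZZZ
15) :ZZZ:::Z:ZZ:Z:ZZZZ:ZZZ:ZZ
16) ::Z:ZZZ::::::::ZZ:::Z::::
17) ZZ:::Z:ZZZZZZZZ::ZZZ:ZZZZ
18) Z:ZZZ:::ZZZZZZ:ZZ:Z:::ZZZ
19) :::Z:ZZZ:ZZZZ::::::ZZZ:ZZ
20) ZZZ:::Z:::ZZ:ZZZZZZ:Z::::
21) :Z:ZZZ:ZZZ::::ZZZZ:::ZZZZ
22) ::::Z:::Z:ZZZZ:ZZ:ZZZ:ZZ:
23) ZZZZ:ZZZ:::ZZ::::::Z::::Z
24) ZZZ:::Z:ZZZ::ZZZZZZ:ZZZZ:
25) :Z:ZZZ:::Z:ZZ:ZZZZ:::ZZ::
26) Z:::Z:ZZZ::::::ZZ:ZZZ::ZZ
27) :ZZZ:::Z:ZZZZZZ::::Z:ZZ:Z
28) ::Z:ZZZ:::ZZZZ:ZZZZ::::::

1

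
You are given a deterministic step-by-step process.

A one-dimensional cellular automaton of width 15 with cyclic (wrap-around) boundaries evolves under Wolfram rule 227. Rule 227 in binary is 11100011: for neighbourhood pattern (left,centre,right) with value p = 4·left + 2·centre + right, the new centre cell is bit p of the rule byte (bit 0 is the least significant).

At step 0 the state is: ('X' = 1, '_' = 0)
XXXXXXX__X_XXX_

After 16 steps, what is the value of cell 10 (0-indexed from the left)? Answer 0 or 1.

k=0  XXXXXXX__X_XXX_
k=1  _XXXXXX_X_X_XXX
k=2  X_XXXXXX_X_X_XX
k=3  XX_XXXXXX_X_X_X
k=4  XXX_XXXXXX_X_X_
k=5  _XXX_XXXXXX_X_X
k=6  X_XXX_XXXXXX_X_
k=7  _X_XXX_XXXXXX_X
k=8  X_X_XXX_XXXXXX_
k=9  _X_X_XXX_XXXXXX
k=10  X_X_X_XXX_XXXXX
k=11  XX_X_X_XXX_XXXX
k=12  XXX_X_X_XXX_XXX
k=13  XXXX_X_X_XXX_XX
k=14  XXXXX_X_X_XXX_X
k=15  XXXXXX_X_X_XXX_
k=16  _XXXXXX_X_X_XXX

1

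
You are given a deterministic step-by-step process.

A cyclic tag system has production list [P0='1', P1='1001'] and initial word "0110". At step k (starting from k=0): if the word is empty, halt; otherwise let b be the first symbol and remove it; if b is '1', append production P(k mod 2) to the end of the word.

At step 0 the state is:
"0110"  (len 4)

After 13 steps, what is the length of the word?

step 0: "0110"  (len 4)
step 1: "110"  (len 3)
step 2: "101001"  (len 6)
step 3: "010011"  (len 6)
step 4: "10011"  (len 5)
step 5: "00111"  (len 5)
step 6: "0111"  (len 4)
step 7: "111"  (len 3)
step 8: "111001"  (len 6)
step 9: "110011"  (len 6)
step 10: "100111001"  (len 9)
step 11: "001110011"  (len 9)
step 12: "01110011"  (len 8)
step 13: "1110011"  (len 7)

7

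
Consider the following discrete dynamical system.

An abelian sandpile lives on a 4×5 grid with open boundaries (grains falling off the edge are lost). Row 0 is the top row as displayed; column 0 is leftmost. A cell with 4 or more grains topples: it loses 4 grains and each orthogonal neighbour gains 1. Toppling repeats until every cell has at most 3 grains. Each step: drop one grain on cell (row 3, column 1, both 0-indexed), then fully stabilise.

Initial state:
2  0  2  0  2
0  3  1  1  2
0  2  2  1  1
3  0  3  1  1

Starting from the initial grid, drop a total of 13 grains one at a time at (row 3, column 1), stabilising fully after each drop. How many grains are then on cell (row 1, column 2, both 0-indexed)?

step 0: 2  0  2  0  2
0  3  1  1  2
0  2  2  1  1
3  0  3  1  1
step 1: 2  0  2  0  2
0  3  1  1  2
0  2  2  1  1
3  1  3  1  1
step 2: 2  0  2  0  2
0  3  1  1  2
0  2  2  1  1
3  2  3  1  1
step 3: 2  0  2  0  2
0  3  1  1  2
0  2  2  1  1
3  3  3  1  1
step 4: 2  0  2  0  2
0  3  1  1  2
1  3  3  1  1
0  2  0  2  1
step 5: 2  0  2  0  2
0  3  1  1  2
1  3  3  1  1
0  3  0  2  1
step 6: 2  1  2  0  2
1  0  3  1  2
2  2  0  2  1
1  1  2  2  1
step 7: 2  1  2  0  2
1  0  3  1  2
2  2  0  2  1
1  2  2  2  1
step 8: 2  1  2  0  2
1  0  3  1  2
2  2  0  2  1
1  3  2  2  1
step 9: 2  1  2  0  2
1  0  3  1  2
2  3  0  2  1
2  0  3  2  1
step 10: 2  1  2  0  2
1  0  3  1  2
2  3  0  2  1
2  1  3  2  1
step 11: 2  1  2  0  2
1  0  3  1  2
2  3  0  2  1
2  2  3  2  1
step 12: 2  1  2  0  2
1  0  3  1  2
2  3  0  2  1
2  3  3  2  1
step 13: 2  1  2  0  2
1  1  3  1  2
3  0  2  2  1
3  2  0  3  1

3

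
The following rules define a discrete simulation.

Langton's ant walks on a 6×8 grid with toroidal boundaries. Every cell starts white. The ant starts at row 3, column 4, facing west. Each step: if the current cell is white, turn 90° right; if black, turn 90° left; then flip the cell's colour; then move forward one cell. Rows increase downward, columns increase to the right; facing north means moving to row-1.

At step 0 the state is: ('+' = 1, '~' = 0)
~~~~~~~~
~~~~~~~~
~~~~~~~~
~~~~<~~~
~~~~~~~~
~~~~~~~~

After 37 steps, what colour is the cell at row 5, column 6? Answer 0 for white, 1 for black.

0

step 0: ~~~~~~~~
~~~~~~~~
~~~~~~~~
~~~~<~~~
~~~~~~~~
~~~~~~~~
step 1: ~~~~~~~~
~~~~~~~~
~~~~^~~~
~~~~+~~~
~~~~~~~~
~~~~~~~~
step 2: ~~~~~~~~
~~~~~~~~
~~~~+>~~
~~~~+~~~
~~~~~~~~
~~~~~~~~
step 3: ~~~~~~~~
~~~~~~~~
~~~~++~~
~~~~+v~~
~~~~~~~~
~~~~~~~~
step 4: ~~~~~~~~
~~~~~~~~
~~~~++~~
~~~~<+~~
~~~~~~~~
~~~~~~~~
step 5: ~~~~~~~~
~~~~~~~~
~~~~++~~
~~~~~+~~
~~~~v~~~
~~~~~~~~
step 6: ~~~~~~~~
~~~~~~~~
~~~~++~~
~~~~~+~~
~~~<+~~~
~~~~~~~~
step 7: ~~~~~~~~
~~~~~~~~
~~~~++~~
~~~^~+~~
~~~++~~~
~~~~~~~~
step 8: ~~~~~~~~
~~~~~~~~
~~~~++~~
~~~+>+~~
~~~++~~~
~~~~~~~~
step 9: ~~~~~~~~
~~~~~~~~
~~~~++~~
~~~+++~~
~~~+v~~~
~~~~~~~~
step 10: ~~~~~~~~
~~~~~~~~
~~~~++~~
~~~+++~~
~~~+~>~~
~~~~~~~~
step 11: ~~~~~~~~
~~~~~~~~
~~~~++~~
~~~+++~~
~~~+~+~~
~~~~~v~~
step 12: ~~~~~~~~
~~~~~~~~
~~~~++~~
~~~+++~~
~~~+~+~~
~~~~<+~~
step 13: ~~~~~~~~
~~~~~~~~
~~~~++~~
~~~+++~~
~~~+^+~~
~~~~++~~
step 14: ~~~~~~~~
~~~~~~~~
~~~~++~~
~~~+++~~
~~~++>~~
~~~~++~~
step 15: ~~~~~~~~
~~~~~~~~
~~~~++~~
~~~++^~~
~~~++~~~
~~~~++~~
step 16: ~~~~~~~~
~~~~~~~~
~~~~++~~
~~~+<~~~
~~~++~~~
~~~~++~~
step 17: ~~~~~~~~
~~~~~~~~
~~~~++~~
~~~+~~~~
~~~+v~~~
~~~~++~~
step 18: ~~~~~~~~
~~~~~~~~
~~~~++~~
~~~+~~~~
~~~+~>~~
~~~~++~~
step 19: ~~~~~~~~
~~~~~~~~
~~~~++~~
~~~+~~~~
~~~+~+~~
~~~~+v~~
step 20: ~~~~~~~~
~~~~~~~~
~~~~++~~
~~~+~~~~
~~~+~+~~
~~~~+~>~
step 21: ~~~~~~v~
~~~~~~~~
~~~~++~~
~~~+~~~~
~~~+~+~~
~~~~+~+~
step 22: ~~~~~<+~
~~~~~~~~
~~~~++~~
~~~+~~~~
~~~+~+~~
~~~~+~+~
step 23: ~~~~~++~
~~~~~~~~
~~~~++~~
~~~+~~~~
~~~+~+~~
~~~~+^+~
step 24: ~~~~~++~
~~~~~~~~
~~~~++~~
~~~+~~~~
~~~+~+~~
~~~~++>~
step 25: ~~~~~++~
~~~~~~~~
~~~~++~~
~~~+~~~~
~~~+~+^~
~~~~++~~
step 26: ~~~~~++~
~~~~~~~~
~~~~++~~
~~~+~~~~
~~~+~++>
~~~~++~~
step 27: ~~~~~++~
~~~~~~~~
~~~~++~~
~~~+~~~~
~~~+~+++
~~~~++~v
step 28: ~~~~~++~
~~~~~~~~
~~~~++~~
~~~+~~~~
~~~+~+++
~~~~++<+
step 29: ~~~~~++~
~~~~~~~~
~~~~++~~
~~~+~~~~
~~~+~+^+
~~~~++++
step 30: ~~~~~++~
~~~~~~~~
~~~~++~~
~~~+~~~~
~~~+~<~+
~~~~++++
step 31: ~~~~~++~
~~~~~~~~
~~~~++~~
~~~+~~~~
~~~+~~~+
~~~~+v++
step 32: ~~~~~++~
~~~~~~~~
~~~~++~~
~~~+~~~~
~~~+~~~+
~~~~+~>+
step 33: ~~~~~++~
~~~~~~~~
~~~~++~~
~~~+~~~~
~~~+~~^+
~~~~+~~+
step 34: ~~~~~++~
~~~~~~~~
~~~~++~~
~~~+~~~~
~~~+~~+>
~~~~+~~+
step 35: ~~~~~++~
~~~~~~~~
~~~~++~~
~~~+~~~^
~~~+~~+~
~~~~+~~+
step 36: ~~~~~++~
~~~~~~~~
~~~~++~~
>~~+~~~+
~~~+~~+~
~~~~+~~+
step 37: ~~~~~++~
~~~~~~~~
~~~~++~~
+~~+~~~+
v~~+~~+~
~~~~+~~+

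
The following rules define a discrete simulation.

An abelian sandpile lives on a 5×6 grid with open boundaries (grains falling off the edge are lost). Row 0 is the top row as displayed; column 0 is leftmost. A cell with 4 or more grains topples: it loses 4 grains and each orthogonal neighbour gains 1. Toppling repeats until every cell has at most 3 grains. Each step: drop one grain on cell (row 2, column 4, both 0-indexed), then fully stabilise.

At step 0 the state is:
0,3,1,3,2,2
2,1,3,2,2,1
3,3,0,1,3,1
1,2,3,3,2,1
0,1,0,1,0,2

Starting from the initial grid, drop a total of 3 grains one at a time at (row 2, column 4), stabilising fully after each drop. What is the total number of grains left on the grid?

52

0) 0,3,1,3,2,2
2,1,3,2,2,1
3,3,0,1,3,1
1,2,3,3,2,1
0,1,0,1,0,2
1) 0,3,1,3,2,2
2,1,3,2,3,1
3,3,0,2,0,2
1,2,3,3,3,1
0,1,0,1,0,2
2) 0,3,1,3,2,2
2,1,3,2,3,1
3,3,0,2,1,2
1,2,3,3,3,1
0,1,0,1,0,2
3) 0,3,1,3,2,2
2,1,3,2,3,1
3,3,0,2,2,2
1,2,3,3,3,1
0,1,0,1,0,2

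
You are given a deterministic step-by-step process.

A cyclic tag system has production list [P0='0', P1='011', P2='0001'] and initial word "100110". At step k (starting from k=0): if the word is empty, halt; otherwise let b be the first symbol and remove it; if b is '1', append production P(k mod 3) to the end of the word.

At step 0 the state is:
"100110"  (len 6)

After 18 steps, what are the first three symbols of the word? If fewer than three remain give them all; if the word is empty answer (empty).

gen 0: "100110"  (len 6)
gen 1: "001100"  (len 6)
gen 2: "01100"  (len 5)
gen 3: "1100"  (len 4)
gen 4: "1000"  (len 4)
gen 5: "000011"  (len 6)
gen 6: "00011"  (len 5)
gen 7: "0011"  (len 4)
gen 8: "011"  (len 3)
gen 9: "11"  (len 2)
gen 10: "10"  (len 2)
gen 11: "0011"  (len 4)
gen 12: "011"  (len 3)
gen 13: "11"  (len 2)
gen 14: "1011"  (len 4)
gen 15: "0110001"  (len 7)
gen 16: "110001"  (len 6)
gen 17: "10001011"  (len 8)
gen 18: "00010110001"  (len 11)

000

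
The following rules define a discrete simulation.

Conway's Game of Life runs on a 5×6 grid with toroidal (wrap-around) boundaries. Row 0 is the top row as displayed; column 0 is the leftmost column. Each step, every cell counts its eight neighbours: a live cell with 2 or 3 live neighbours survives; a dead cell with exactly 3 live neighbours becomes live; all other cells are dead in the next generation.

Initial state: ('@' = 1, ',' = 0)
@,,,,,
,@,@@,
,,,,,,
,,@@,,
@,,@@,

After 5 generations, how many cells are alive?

6

[0] @,,,,,
,@,@@,
,,,,,,
,,@@,,
@,,@@,
[1] @@@,,,
,,,,,,
,,,,@,
,,@@@,
,@@@@@
[2] @,,,@@
,@,,,,
,,,,@,
,@,,,,
,,,,,@
[3] @,,,@@
@,,,@,
,,,,,,
,,,,,,
,,,,@@
[4] @,,@,,
@,,,@,
,,,,,,
,,,,,,
@,,,@,
[5] @@,@@,
,,,,,@
,,,,,,
,,,,,,
,,,,,@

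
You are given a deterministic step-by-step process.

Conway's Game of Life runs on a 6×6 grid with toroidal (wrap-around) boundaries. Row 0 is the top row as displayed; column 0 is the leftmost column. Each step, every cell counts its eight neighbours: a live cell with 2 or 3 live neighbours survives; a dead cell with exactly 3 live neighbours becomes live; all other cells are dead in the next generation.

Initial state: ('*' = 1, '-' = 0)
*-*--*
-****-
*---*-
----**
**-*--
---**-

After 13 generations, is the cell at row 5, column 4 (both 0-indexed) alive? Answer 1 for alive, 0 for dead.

0) *-*--*
-****-
*---*-
----**
**-*--
---**-
1) *----*
--*-*-
***---
-*-**-
*-**--
---**-
2) -----*
--**--
*---**
----**
-*---*
*****-
3) *----*
*--*--
*-----
------
-*----
-****-
4) *----*
**----
------
------
-*-*--
-*****
5) ---*--
**---*
------
------
**-*--
-*-*-*
6) -*---*
*-----
*-----
------
**--*-
-*-*--
7) -**---
**---*
------
**---*
***---
-*--**
8) --*-*-
***---
------
--*--*
--*-*-
---*-*
9) *-*-**
-***--
*-*---
---*--
--*-**
--*--*
10) *---**
----*-
------
-*****
--*-**
--*---
11) ---***
----*-
--*--*
***--*
*----*
**----
12) *--***
------
--****
--*-*-
--*---
-*----
13) *---**
*-*---
--*-**
-**-**
-***--
******

1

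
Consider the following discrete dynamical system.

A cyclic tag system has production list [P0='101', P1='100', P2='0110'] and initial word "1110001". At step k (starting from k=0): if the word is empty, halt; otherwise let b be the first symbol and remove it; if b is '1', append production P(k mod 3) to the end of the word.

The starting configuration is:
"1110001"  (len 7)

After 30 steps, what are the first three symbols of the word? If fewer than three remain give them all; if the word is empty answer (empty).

step 0: "1110001"  (len 7)
step 1: "110001101"  (len 9)
step 2: "10001101100"  (len 11)
step 3: "00011011000110"  (len 14)
step 4: "0011011000110"  (len 13)
step 5: "011011000110"  (len 12)
step 6: "11011000110"  (len 11)
step 7: "1011000110101"  (len 13)
step 8: "011000110101100"  (len 15)
step 9: "11000110101100"  (len 14)
step 10: "1000110101100101"  (len 16)
step 11: "000110101100101100"  (len 18)
step 12: "00110101100101100"  (len 17)
step 13: "0110101100101100"  (len 16)
step 14: "110101100101100"  (len 15)
step 15: "101011001011000110"  (len 18)
step 16: "01011001011000110101"  (len 20)
step 17: "1011001011000110101"  (len 19)
step 18: "0110010110001101010110"  (len 22)
step 19: "110010110001101010110"  (len 21)
step 20: "10010110001101010110100"  (len 23)
step 21: "00101100011010101101000110"  (len 26)
step 22: "0101100011010101101000110"  (len 25)
step 23: "101100011010101101000110"  (len 24)
step 24: "011000110101011010001100110"  (len 27)
step 25: "11000110101011010001100110"  (len 26)
step 26: "1000110101011010001100110100"  (len 28)
step 27: "0001101010110100011001101000110"  (len 31)
step 28: "001101010110100011001101000110"  (len 30)
step 29: "01101010110100011001101000110"  (len 29)
step 30: "1101010110100011001101000110"  (len 28)

110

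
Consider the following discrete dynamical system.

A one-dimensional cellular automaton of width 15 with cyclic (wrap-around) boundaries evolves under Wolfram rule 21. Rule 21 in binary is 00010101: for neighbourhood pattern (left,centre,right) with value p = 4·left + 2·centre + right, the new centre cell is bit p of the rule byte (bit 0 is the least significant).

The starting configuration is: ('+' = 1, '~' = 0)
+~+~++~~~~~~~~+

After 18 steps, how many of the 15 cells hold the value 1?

t=0: +~+~++~~~~~~~~+
t=1: ~~+~~~+++++++~~
t=2: +~+++~~~~~~~~++
t=3: ~~~~~+++++++~~~
t=4: ++++~~~~~~~~+++
t=5: ~~~~+++++++~~~~
t=6: +++~~~~~~~~++++
t=7: ~~~+++++++~~~~~
t=8: ++~~~~~~~~+++++
t=9: ~~+++++++~~~~~~
t=10: +~~~~~~~~++++++
t=11: ~+++++++~~~~~~~
t=12: ~~~~~~~~+++++++
t=13: +++++++~~~~~~~~
t=14: ~~~~~~~+++++++~
t=15: ++++++~~~~~~~~+
t=16: ~~~~~~+++++++~~
t=17: +++++~~~~~~~~++
t=18: ~~~~~+++++++~~~

7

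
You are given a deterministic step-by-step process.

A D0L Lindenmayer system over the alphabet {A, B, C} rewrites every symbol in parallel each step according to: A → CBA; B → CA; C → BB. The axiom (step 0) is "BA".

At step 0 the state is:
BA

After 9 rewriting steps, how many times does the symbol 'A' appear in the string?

step 0: BA
step 1: CACBA
step 2: BBCBABBCACBA
step 3: CACABBCACBACACABBCBABBCACBA
step 4: BBCBABBCBACACABBCBABBCACBABBCBABBCBACACABBCACBACACABBCBABBCACBA
step 5: CACABBCACBACACABBCACBABBCBABBCBACACABBCACBACACABBCBABBCACB…BBCBACACABBCBABBCACBABBCBABBCBACACABBCACBACACABBCBABBCACBA  (len 144)
step 6: BBCBABBCBACACABBCBABBCACBABBCBABBCBACACABBCBABBCACBACACABB…BBCBACACABBCBABBCACBABBCBABBCBACACABBCACBACACABBCBABBCACBA  (len 333)
step 7: CACABBCACBACACABBCACBABBCBABBCBACACABBCACBACACABBCBABBCACB…BBCBACACABBCBABBCACBABBCBABBCBACACABBCACBACACABBCBABBCACBA  (len 765)
step 8: BBCBABBCBACACABBCBABBCACBABBCBABBCBACACABBCBABBCACBACACABB…BBCBACACABBCBABBCACBABBCBABBCBACACABBCACBACACABBCBABBCACBA  (len 1764)
step 9: CACABBCACBACACABBCACBABBCBABBCBACACABBCACBACACABBCBABBCACB…BBCBACACABBCBABBCACBABBCBABBCBACACABBCACBACACABBCBABBCACBA  (len 4059)

1233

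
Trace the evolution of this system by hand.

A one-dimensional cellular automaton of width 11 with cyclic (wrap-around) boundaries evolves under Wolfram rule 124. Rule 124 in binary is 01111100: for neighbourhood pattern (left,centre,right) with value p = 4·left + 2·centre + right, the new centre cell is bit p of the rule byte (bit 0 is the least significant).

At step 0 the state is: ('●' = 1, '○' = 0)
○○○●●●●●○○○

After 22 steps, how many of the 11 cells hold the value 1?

6

k=0  ○○○●●●●●○○○
k=1  ○○○●○○○●●○○
k=2  ○○○●●○○●●●○
k=3  ○○○●●●○●○●●
k=4  ●○○●○●●●●●●
k=5  ●●○●●●○○○○○
k=6  ●●●●○●●○○○○
k=7  ●○○●●●●●○○○
k=8  ●●○●○○○●●○○
k=9  ●●●●●○○●●●○
k=10  ●○○○●●○●○●●
k=11  ●●○○●●●●●●○
k=12  ●●●○●○○○○●●
k=13  ○○●●●●○○○●○
k=14  ○○●○○●●○○●●
k=15  ●○●●○●●●○●●
k=16  ●●●●●●○●●●○
k=17  ●○○○○●●●○●●
k=18  ●●○○○●○●●●○
k=19  ●●●○○●●●○●●
k=20  ○○●●○●○●●●○
k=21  ○○●●●●●●○●●
k=22  ●○●○○○○●●●●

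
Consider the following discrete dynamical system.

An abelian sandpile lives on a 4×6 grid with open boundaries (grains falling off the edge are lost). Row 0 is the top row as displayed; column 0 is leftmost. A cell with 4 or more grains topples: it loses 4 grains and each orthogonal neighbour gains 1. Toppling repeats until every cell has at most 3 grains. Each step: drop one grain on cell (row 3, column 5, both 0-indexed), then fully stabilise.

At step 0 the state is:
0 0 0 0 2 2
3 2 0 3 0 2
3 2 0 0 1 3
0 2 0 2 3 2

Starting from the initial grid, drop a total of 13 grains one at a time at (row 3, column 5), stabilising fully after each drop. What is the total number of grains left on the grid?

35

0) 0 0 0 0 2 2
3 2 0 3 0 2
3 2 0 0 1 3
0 2 0 2 3 2
1) 0 0 0 0 2 2
3 2 0 3 0 2
3 2 0 0 1 3
0 2 0 2 3 3
2) 0 0 0 0 2 2
3 2 0 3 0 3
3 2 0 0 3 0
0 2 0 3 0 2
3) 0 0 0 0 2 2
3 2 0 3 0 3
3 2 0 0 3 0
0 2 0 3 0 3
4) 0 0 0 0 2 2
3 2 0 3 0 3
3 2 0 0 3 1
0 2 0 3 1 0
5) 0 0 0 0 2 2
3 2 0 3 0 3
3 2 0 0 3 1
0 2 0 3 1 1
6) 0 0 0 0 2 2
3 2 0 3 0 3
3 2 0 0 3 1
0 2 0 3 1 2
7) 0 0 0 0 2 2
3 2 0 3 0 3
3 2 0 0 3 1
0 2 0 3 1 3
8) 0 0 0 0 2 2
3 2 0 3 0 3
3 2 0 0 3 2
0 2 0 3 2 0
9) 0 0 0 0 2 2
3 2 0 3 0 3
3 2 0 0 3 2
0 2 0 3 2 1
10) 0 0 0 0 2 2
3 2 0 3 0 3
3 2 0 0 3 2
0 2 0 3 2 2
11) 0 0 0 0 2 2
3 2 0 3 0 3
3 2 0 0 3 2
0 2 0 3 2 3
12) 0 0 0 0 2 2
3 2 0 3 0 3
3 2 0 0 3 3
0 2 0 3 3 0
13) 0 0 0 0 2 2
3 2 0 3 0 3
3 2 0 0 3 3
0 2 0 3 3 1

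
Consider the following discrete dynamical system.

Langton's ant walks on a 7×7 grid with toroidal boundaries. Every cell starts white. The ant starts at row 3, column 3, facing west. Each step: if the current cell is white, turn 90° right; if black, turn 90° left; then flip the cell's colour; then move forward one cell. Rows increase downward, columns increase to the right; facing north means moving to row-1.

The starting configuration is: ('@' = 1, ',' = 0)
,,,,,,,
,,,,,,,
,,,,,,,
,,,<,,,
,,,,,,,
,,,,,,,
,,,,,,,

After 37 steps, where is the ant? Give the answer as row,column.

step 0: ,,,,,,,
,,,,,,,
,,,,,,,
,,,<,,,
,,,,,,,
,,,,,,,
,,,,,,,
step 1: ,,,,,,,
,,,,,,,
,,,^,,,
,,,@,,,
,,,,,,,
,,,,,,,
,,,,,,,
step 2: ,,,,,,,
,,,,,,,
,,,@>,,
,,,@,,,
,,,,,,,
,,,,,,,
,,,,,,,
step 3: ,,,,,,,
,,,,,,,
,,,@@,,
,,,@v,,
,,,,,,,
,,,,,,,
,,,,,,,
step 4: ,,,,,,,
,,,,,,,
,,,@@,,
,,,<@,,
,,,,,,,
,,,,,,,
,,,,,,,
step 5: ,,,,,,,
,,,,,,,
,,,@@,,
,,,,@,,
,,,v,,,
,,,,,,,
,,,,,,,
step 6: ,,,,,,,
,,,,,,,
,,,@@,,
,,,,@,,
,,<@,,,
,,,,,,,
,,,,,,,
step 7: ,,,,,,,
,,,,,,,
,,,@@,,
,,^,@,,
,,@@,,,
,,,,,,,
,,,,,,,
step 8: ,,,,,,,
,,,,,,,
,,,@@,,
,,@>@,,
,,@@,,,
,,,,,,,
,,,,,,,
step 9: ,,,,,,,
,,,,,,,
,,,@@,,
,,@@@,,
,,@v,,,
,,,,,,,
,,,,,,,
step 10: ,,,,,,,
,,,,,,,
,,,@@,,
,,@@@,,
,,@,>,,
,,,,,,,
,,,,,,,
step 11: ,,,,,,,
,,,,,,,
,,,@@,,
,,@@@,,
,,@,@,,
,,,,v,,
,,,,,,,
step 12: ,,,,,,,
,,,,,,,
,,,@@,,
,,@@@,,
,,@,@,,
,,,<@,,
,,,,,,,
step 13: ,,,,,,,
,,,,,,,
,,,@@,,
,,@@@,,
,,@^@,,
,,,@@,,
,,,,,,,
step 14: ,,,,,,,
,,,,,,,
,,,@@,,
,,@@@,,
,,@@>,,
,,,@@,,
,,,,,,,
step 15: ,,,,,,,
,,,,,,,
,,,@@,,
,,@@^,,
,,@@,,,
,,,@@,,
,,,,,,,
step 16: ,,,,,,,
,,,,,,,
,,,@@,,
,,@<,,,
,,@@,,,
,,,@@,,
,,,,,,,
step 17: ,,,,,,,
,,,,,,,
,,,@@,,
,,@,,,,
,,@v,,,
,,,@@,,
,,,,,,,
step 18: ,,,,,,,
,,,,,,,
,,,@@,,
,,@,,,,
,,@,>,,
,,,@@,,
,,,,,,,
step 19: ,,,,,,,
,,,,,,,
,,,@@,,
,,@,,,,
,,@,@,,
,,,@v,,
,,,,,,,
step 20: ,,,,,,,
,,,,,,,
,,,@@,,
,,@,,,,
,,@,@,,
,,,@,>,
,,,,,,,
step 21: ,,,,,,,
,,,,,,,
,,,@@,,
,,@,,,,
,,@,@,,
,,,@,@,
,,,,,v,
step 22: ,,,,,,,
,,,,,,,
,,,@@,,
,,@,,,,
,,@,@,,
,,,@,@,
,,,,<@,
step 23: ,,,,,,,
,,,,,,,
,,,@@,,
,,@,,,,
,,@,@,,
,,,@^@,
,,,,@@,
step 24: ,,,,,,,
,,,,,,,
,,,@@,,
,,@,,,,
,,@,@,,
,,,@@>,
,,,,@@,
step 25: ,,,,,,,
,,,,,,,
,,,@@,,
,,@,,,,
,,@,@^,
,,,@@,,
,,,,@@,
step 26: ,,,,,,,
,,,,,,,
,,,@@,,
,,@,,,,
,,@,@@>
,,,@@,,
,,,,@@,
step 27: ,,,,,,,
,,,,,,,
,,,@@,,
,,@,,,,
,,@,@@@
,,,@@,v
,,,,@@,
step 28: ,,,,,,,
,,,,,,,
,,,@@,,
,,@,,,,
,,@,@@@
,,,@@<@
,,,,@@,
step 29: ,,,,,,,
,,,,,,,
,,,@@,,
,,@,,,,
,,@,@^@
,,,@@@@
,,,,@@,
step 30: ,,,,,,,
,,,,,,,
,,,@@,,
,,@,,,,
,,@,<,@
,,,@@@@
,,,,@@,
step 31: ,,,,,,,
,,,,,,,
,,,@@,,
,,@,,,,
,,@,,,@
,,,@v@@
,,,,@@,
step 32: ,,,,,,,
,,,,,,,
,,,@@,,
,,@,,,,
,,@,,,@
,,,@,>@
,,,,@@,
step 33: ,,,,,,,
,,,,,,,
,,,@@,,
,,@,,,,
,,@,,^@
,,,@,,@
,,,,@@,
step 34: ,,,,,,,
,,,,,,,
,,,@@,,
,,@,,,,
,,@,,@>
,,,@,,@
,,,,@@,
step 35: ,,,,,,,
,,,,,,,
,,,@@,,
,,@,,,^
,,@,,@,
,,,@,,@
,,,,@@,
step 36: ,,,,,,,
,,,,,,,
,,,@@,,
>,@,,,@
,,@,,@,
,,,@,,@
,,,,@@,
step 37: ,,,,,,,
,,,,,,,
,,,@@,,
@,@,,,@
v,@,,@,
,,,@,,@
,,,,@@,

4,0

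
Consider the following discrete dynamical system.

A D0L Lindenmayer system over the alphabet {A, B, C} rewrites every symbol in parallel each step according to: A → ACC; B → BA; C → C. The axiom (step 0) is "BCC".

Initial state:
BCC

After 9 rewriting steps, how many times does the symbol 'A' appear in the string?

9

k=0  BCC
k=1  BACC
k=2  BAACCCC
k=3  BAACCACCCCCC
k=4  BAACCACCCCACCCCCCCC
k=5  BAACCACCCCACCCCCCACCCCCCCCCC
k=6  BAACCACCCCACCCCCCACCCCCCCCACCCCCCCCCCCC
k=7  BAACCACCCCACCCCCCACCCCCCCCACCCCCCCCCCACCCCCCCCCCCCCC
k=8  BAACCACCCCACCCCCCACCCCCCCCACCCCCCCCCCACCCCCCCCCCCCACCCCCCCCCCCCCCCC
k=9  BAACCACCCCACCCCCCACCCCCCCCACCCCCCCCCCACCCCCCCCCCCCACCCCCCCCCCCCCCACCCCCCCCCCCCCCCCCC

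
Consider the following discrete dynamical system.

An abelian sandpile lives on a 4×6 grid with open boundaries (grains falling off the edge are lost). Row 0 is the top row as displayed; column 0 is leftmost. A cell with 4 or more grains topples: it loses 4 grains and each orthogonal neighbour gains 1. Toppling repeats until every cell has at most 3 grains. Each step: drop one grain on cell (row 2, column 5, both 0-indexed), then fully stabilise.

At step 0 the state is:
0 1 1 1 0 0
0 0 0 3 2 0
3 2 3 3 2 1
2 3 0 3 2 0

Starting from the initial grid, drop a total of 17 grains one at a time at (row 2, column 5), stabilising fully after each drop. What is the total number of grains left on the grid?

39

gen 0: 0 1 1 1 0 0
0 0 0 3 2 0
3 2 3 3 2 1
2 3 0 3 2 0
gen 1: 0 1 1 1 0 0
0 0 0 3 2 0
3 2 3 3 2 2
2 3 0 3 2 0
gen 2: 0 1 1 1 0 0
0 0 0 3 2 0
3 2 3 3 2 3
2 3 0 3 2 0
gen 3: 0 1 1 1 0 0
0 0 0 3 2 1
3 2 3 3 3 0
2 3 0 3 2 1
gen 4: 0 1 1 1 0 0
0 0 0 3 2 1
3 2 3 3 3 1
2 3 0 3 2 1
gen 5: 0 1 1 1 0 0
0 0 0 3 2 1
3 2 3 3 3 2
2 3 0 3 2 1
gen 6: 0 1 1 1 0 0
0 0 0 3 2 1
3 2 3 3 3 3
2 3 0 3 2 1
gen 7: 0 1 1 2 1 0
0 0 2 1 0 3
3 3 0 3 3 1
2 3 2 1 0 3
gen 8: 0 1 1 2 1 0
0 0 2 1 0 3
3 3 0 3 3 2
2 3 2 1 0 3
gen 9: 0 1 1 2 1 0
0 0 2 1 0 3
3 3 0 3 3 3
2 3 2 1 0 3
gen 10: 0 1 1 2 1 1
0 0 2 2 2 0
3 3 1 0 1 3
2 3 2 2 2 0
gen 11: 0 1 1 2 1 1
0 0 2 2 2 1
3 3 1 0 2 0
2 3 2 2 2 1
gen 12: 0 1 1 2 1 1
0 0 2 2 2 1
3 3 1 0 2 1
2 3 2 2 2 1
gen 13: 0 1 1 2 1 1
0 0 2 2 2 1
3 3 1 0 2 2
2 3 2 2 2 1
gen 14: 0 1 1 2 1 1
0 0 2 2 2 1
3 3 1 0 2 3
2 3 2 2 2 1
gen 15: 0 1 1 2 1 1
0 0 2 2 2 2
3 3 1 0 3 0
2 3 2 2 2 2
gen 16: 0 1 1 2 1 1
0 0 2 2 2 2
3 3 1 0 3 1
2 3 2 2 2 2
gen 17: 0 1 1 2 1 1
0 0 2 2 2 2
3 3 1 0 3 2
2 3 2 2 2 2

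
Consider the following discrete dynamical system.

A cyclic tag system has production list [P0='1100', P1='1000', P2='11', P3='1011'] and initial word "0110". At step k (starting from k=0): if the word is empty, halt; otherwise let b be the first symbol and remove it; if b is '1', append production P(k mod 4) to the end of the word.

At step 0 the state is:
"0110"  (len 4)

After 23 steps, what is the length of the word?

k=0  "0110"  (len 4)
k=1  "110"  (len 3)
k=2  "101000"  (len 6)
k=3  "0100011"  (len 7)
k=4  "100011"  (len 6)
k=5  "000111100"  (len 9)
k=6  "00111100"  (len 8)
k=7  "0111100"  (len 7)
k=8  "111100"  (len 6)
k=9  "111001100"  (len 9)
k=10  "110011001000"  (len 12)
k=11  "1001100100011"  (len 13)
k=12  "0011001000111011"  (len 16)
k=13  "011001000111011"  (len 15)
k=14  "11001000111011"  (len 14)
k=15  "100100011101111"  (len 15)
k=16  "001000111011111011"  (len 18)
k=17  "01000111011111011"  (len 17)
k=18  "1000111011111011"  (len 16)
k=19  "00011101111101111"  (len 17)
k=20  "0011101111101111"  (len 16)
k=21  "011101111101111"  (len 15)
k=22  "11101111101111"  (len 14)
k=23  "110111110111111"  (len 15)

15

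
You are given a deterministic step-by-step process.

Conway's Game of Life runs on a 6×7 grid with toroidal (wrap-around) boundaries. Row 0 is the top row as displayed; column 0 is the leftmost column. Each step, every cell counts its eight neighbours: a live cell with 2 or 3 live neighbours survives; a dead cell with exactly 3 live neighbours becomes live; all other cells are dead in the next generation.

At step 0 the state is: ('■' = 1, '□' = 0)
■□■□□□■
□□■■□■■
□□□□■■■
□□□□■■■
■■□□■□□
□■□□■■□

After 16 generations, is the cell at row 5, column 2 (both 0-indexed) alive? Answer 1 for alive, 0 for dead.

1

step 0: ■□■□□□■
□□■■□■■
□□□□■■■
□□□□■■■
■■□□■□□
□■□□■■□
step 1: ■□■□□□□
□■■■□□□
■□□□□□□
□□□■□□□
■■□■□□□
□□■■■■□
step 2: □□□□□□□
■□■■□□□
□■□■□□□
■■■□□□□
□■□□□□□
■□□□■□■
step 3: ■■□■□□■
□■■■□□□
□□□■□□□
■□□□□□□
□□■□□□■
■□□□□□□
step 4: □□□■□□■
□■□■■□□
□■□■□□□
□□□□□□□
■■□□□□■
□□■□□□□
step 5: □□□■■□□
■□□■■□□
□□□■■□□
□■■□□□□
■■□□□□□
□■■□□□■
step 6: ■■□□■■□
□□■□□■□
□■□□■□□
■■■■□□□
□□□□□□□
□■■■□□□
step 7: ■□□□■■■
■□■■□■■
■□□□■□□
■■■■□□□
■□□□□□□
■■■■■□□
step 8: □□□□□□□
□□□■□□□
□□□□■■□
■□■■□□■
□□□□■□■
□□■■■□□
step 9: □□■□■□□
□□□□■□□
□□■□■■■
■□□■□□■
■■□□■□■
□□□■■■□
step 10: □□□□□□□
□□□□■□□
■□□□■□■
□□■■□□□
□■■□□□□
■■■□□□■
step 11: ■■□□□□□
□□□□□■□
□□□□■■□
■□■■□□□
□□□□□□□
■□■□□□□
step 12: ■■□□□□■
□□□□■■■
□□□■■■■
□□□■■□□
□□■■□□□
■□□□□□□
step 13: □■□□□□□
□□□■□□□
□□□□□□■
□□□□□□□
□□■■■□□
■□■□□□■
step 14: ■■■□□□□
□□□□□□□
□□□□□□□
□□□■□□□
□■■■□□□
■□■□□□□
step 15: ■□■□□□□
□■□□□□□
□□□□□□□
□□□■□□□
□■□■□□□
■□□□□□□
step 16: ■□□□□□□
□■□□□□□
□□□□□□□
□□■□□□□
□□■□□□□
■□■□□□□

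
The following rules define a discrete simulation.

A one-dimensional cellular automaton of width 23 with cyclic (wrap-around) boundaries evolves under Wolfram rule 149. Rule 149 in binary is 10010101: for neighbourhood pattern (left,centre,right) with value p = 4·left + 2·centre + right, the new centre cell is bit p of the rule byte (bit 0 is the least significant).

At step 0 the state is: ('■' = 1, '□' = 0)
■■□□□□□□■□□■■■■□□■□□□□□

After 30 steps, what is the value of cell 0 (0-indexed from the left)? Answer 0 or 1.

t=0: ■■□□□□□□■□□■■■■□□■□□□□□
t=1: □□■■■■■□■■□□■■□■□■■■■■□
t=2: ■□□■■■□□□□■□□□□■□□■■■□■
t=3: □■□□■□■■■□■■■■□■■□□■□□□
t=4: □■■□■□□■□□□■■□□□□■□■■■■
t=5: □□□□■■□■■■□□□■■■□■□□■■□
t=6: ■■■□□□□□■□■■□□■□□■■□□□■
t=7: ■■□■■■■□■□□□■□■■□□□■■□□
t=8: □□□□■■□□■■■□■□□□■■□□□■□
t=9: ■■■□□□■□□■□□■■■□□□■■□■■
t=10: ■■□■■□■■□■■□□■□■■□□□□□■
t=11: ■□□□□□□□□□□■□■□□□■■■■□□
t=12: ■■■■■■■■■■□■□■■■□□■■□■□
t=13: □■■■■■■■■□□■□□■□■□□□□■□
t=14: □□■■■■■■□■□■■□■□■■■■□■■
t=15: ■□□■■■■□□■□□□□■□□■■□□□□
t=16: ■■□□■■□■□■■■■□■■□□□■■■□
t=17: □□■□□□□■□□■■□□□□■■□□■□□
t=18: ■□■■■■□■■□□□■■■□□□■□■■■
t=19: □□□■■□□□□■■□□■□■■□■□□■■
t=20: ■■□□□■■■□□□■□■□□□□■■□□□
t=21: □□■■□□■□■■□■□■■■■□□□■■□
t=22: ■□□□■□■□□□□■□□■■□■■□□□■
t=23: □■■□■□■■■■□■■□□□□□□■■□□
t=24: □□□□■□□■■□□□□■■■■■□□□■■
t=25: ■■■□■■□□□■■■□□■■■□■■□□□
t=26: □■□□□□■■□□■□■□□■□□□□■■□
t=27: □■■■■□□□■□■□■■□■■■■□□□■
t=28: □□■■□■■□■□■□□□□□■■□■■□■
t=29: ■□□□□□□□■□■■■■■□□□□□□□■
t=30: □■■■■■■□■□□■■■□■■■■■■□□

0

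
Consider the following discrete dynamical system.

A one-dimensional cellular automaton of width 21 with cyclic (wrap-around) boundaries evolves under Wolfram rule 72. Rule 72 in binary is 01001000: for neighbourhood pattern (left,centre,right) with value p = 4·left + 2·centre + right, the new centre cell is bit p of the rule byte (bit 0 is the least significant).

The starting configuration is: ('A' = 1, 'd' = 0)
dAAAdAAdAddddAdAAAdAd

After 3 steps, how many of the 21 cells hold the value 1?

2

k=0  dAAAdAAdAddddAdAAAdAd
k=1  dAdAdAAddddddddAdAddd
k=2  dddddAAdddddddddddddd
k=3  dddddAAdddddddddddddd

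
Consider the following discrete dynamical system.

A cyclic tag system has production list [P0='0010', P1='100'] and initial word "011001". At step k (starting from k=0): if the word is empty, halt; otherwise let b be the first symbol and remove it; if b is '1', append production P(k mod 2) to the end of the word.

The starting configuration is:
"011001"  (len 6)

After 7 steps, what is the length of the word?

k=0  "011001"  (len 6)
k=1  "11001"  (len 5)
k=2  "1001100"  (len 7)
k=3  "0011000010"  (len 10)
k=4  "011000010"  (len 9)
k=5  "11000010"  (len 8)
k=6  "1000010100"  (len 10)
k=7  "0000101000010"  (len 13)

13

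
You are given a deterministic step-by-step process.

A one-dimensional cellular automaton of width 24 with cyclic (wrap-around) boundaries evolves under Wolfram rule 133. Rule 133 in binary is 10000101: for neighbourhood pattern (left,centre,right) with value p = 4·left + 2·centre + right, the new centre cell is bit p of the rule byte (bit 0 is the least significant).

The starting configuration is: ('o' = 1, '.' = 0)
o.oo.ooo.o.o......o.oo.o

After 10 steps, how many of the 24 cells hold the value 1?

13

t=0: o.oo.ooo.o.o......o.oo.o
t=1: ......o..o.o.oooo.o.....
t=2: ooooo.o..o.o..oo..o.oooo
t=3: oooo..o..o.o......o..ooo
t=4: ooo...o..o.o.oooo.o...oo
t=5: oo..o.o..o.o..oo..o.o..o
t=6: o...o.o..o.o......o.o...
t=7: o.o.o.o..o.o.oooo.o.o.o.
t=8: o.o.o.o..o.o..oo..o.o.o.
t=9: o.o.o.o..o.o......o.o.o.
t=10: o.o.o.o..o.o.oooo.o.o.o.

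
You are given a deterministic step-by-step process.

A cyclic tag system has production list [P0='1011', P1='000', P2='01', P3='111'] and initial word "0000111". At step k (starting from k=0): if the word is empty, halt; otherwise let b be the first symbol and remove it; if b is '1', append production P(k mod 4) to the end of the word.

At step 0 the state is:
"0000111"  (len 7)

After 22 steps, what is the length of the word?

14

gen 0: "0000111"  (len 7)
gen 1: "000111"  (len 6)
gen 2: "00111"  (len 5)
gen 3: "0111"  (len 4)
gen 4: "111"  (len 3)
gen 5: "111011"  (len 6)
gen 6: "11011000"  (len 8)
gen 7: "101100001"  (len 9)
gen 8: "01100001111"  (len 11)
gen 9: "1100001111"  (len 10)
gen 10: "100001111000"  (len 12)
gen 11: "0000111100001"  (len 13)
gen 12: "000111100001"  (len 12)
gen 13: "00111100001"  (len 11)
gen 14: "0111100001"  (len 10)
gen 15: "111100001"  (len 9)
gen 16: "11100001111"  (len 11)
gen 17: "11000011111011"  (len 14)
gen 18: "1000011111011000"  (len 16)
gen 19: "00001111101100001"  (len 17)
gen 20: "0001111101100001"  (len 16)
gen 21: "001111101100001"  (len 15)
gen 22: "01111101100001"  (len 14)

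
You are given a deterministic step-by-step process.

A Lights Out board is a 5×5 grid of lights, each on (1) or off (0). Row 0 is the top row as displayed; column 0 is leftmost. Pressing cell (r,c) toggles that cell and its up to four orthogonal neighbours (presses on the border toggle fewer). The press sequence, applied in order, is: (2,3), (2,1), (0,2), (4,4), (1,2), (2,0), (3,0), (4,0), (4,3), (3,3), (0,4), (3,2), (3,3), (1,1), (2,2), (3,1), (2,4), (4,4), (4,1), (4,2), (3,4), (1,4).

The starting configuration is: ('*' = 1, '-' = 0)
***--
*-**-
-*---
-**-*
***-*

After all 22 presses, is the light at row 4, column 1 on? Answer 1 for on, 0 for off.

k=0  ***--
*-**-
-*---
-**-*
***-*
k=1  ***--
*-*--
-****
-****
***-*
k=2  ***--
***--
*--**
--***
***-*
k=3  *--*-
**---
*--**
--***
***-*
k=4  *--*-
**---
*--**
--**-
****-
k=5  *-**-
*-**-
*-***
--**-
****-
k=6  *-**-
--**-
-****
*-**-
****-
k=7  *-**-
--**-
*****
-***-
-***-
k=8  *-**-
--**-
*****
****-
*-**-
k=9  *-**-
--**-
*****
***--
*---*
k=10  *-**-
--**-
***-*
**-**
*--**
k=11  *-*-*
--***
***-*
**-**
*--**
k=12  *-*-*
--***
**--*
*-*-*
*-***
k=13  *-*-*
--***
**-**
*--*-
*-*-*
k=14  ***-*
**-**
*--**
*--*-
*-*-*
k=15  ***-*
*****
***-*
*-**-
*-*-*
k=16  ***-*
*****
*-*-*
-*-*-
***-*
k=17  ***-*
****-
*-**-
-*-**
***-*
k=18  ***-*
****-
*-**-
-*-*-
****-
k=19  ***-*
****-
*-**-
---*-
---*-
k=20  ***-*
****-
*-**-
--**-
-**--
k=21  ***-*
****-
*-***
--*-*
-**-*
k=22  ***--
***-*
*-**-
--*-*
-**-*

1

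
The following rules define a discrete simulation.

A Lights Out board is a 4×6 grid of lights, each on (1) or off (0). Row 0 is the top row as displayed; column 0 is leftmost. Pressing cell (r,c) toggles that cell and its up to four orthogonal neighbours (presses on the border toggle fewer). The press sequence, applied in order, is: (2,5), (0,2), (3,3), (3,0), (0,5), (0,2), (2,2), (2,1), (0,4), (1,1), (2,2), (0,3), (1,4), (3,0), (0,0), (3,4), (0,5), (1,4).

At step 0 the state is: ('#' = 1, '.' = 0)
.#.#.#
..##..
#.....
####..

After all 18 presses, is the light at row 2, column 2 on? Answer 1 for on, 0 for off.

1

0) .#.#.#
..##..
#.....
####..
1) .#.#.#
..##.#
#...##
####.#
2) ..#..#
...#.#
#...##
####.#
3) ..#..#
...#.#
#..###
##..##
4) ..#..#
...#.#
...###
....##
5) ..#.#.
...#..
...###
....##
6) .#.##.
..##..
...###
....##
7) .#.##.
...#..
.##.##
..#.##
8) .#.##.
.#.#..
#...##
.##.##
9) .#...#
.#.##.
#...##
.##.##
10) .....#
#.###.
##..##
.##.##
11) .....#
#..##.
#.####
.#..##
12) ..####
#...#.
#.####
.#..##
13) ..##.#
#..#.#
#.##.#
.#..##
14) ..##.#
#..#.#
..##.#
#...##
15) ####.#
...#.#
..##.#
#...##
16) ####.#
...#.#
..####
#..#..
17) #####.
...#..
..####
#..#..
18) ####..
....##
..##.#
#..#..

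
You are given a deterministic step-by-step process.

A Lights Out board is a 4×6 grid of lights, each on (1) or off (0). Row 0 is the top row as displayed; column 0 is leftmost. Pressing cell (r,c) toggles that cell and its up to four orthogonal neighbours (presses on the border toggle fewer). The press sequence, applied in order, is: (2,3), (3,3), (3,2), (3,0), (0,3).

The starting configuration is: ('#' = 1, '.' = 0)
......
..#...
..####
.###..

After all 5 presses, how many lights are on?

k=0  ......
..#...
..####
.###..
k=1  ......
..##..
.....#
.##...
k=2  ......
..##..
...#.#
.#.##.
k=3  ......
..##..
..##.#
..#.#.
k=4  ......
..##..
#.##.#
###.#.
k=5  ..###.
..#...
#.##.#
###.#.

12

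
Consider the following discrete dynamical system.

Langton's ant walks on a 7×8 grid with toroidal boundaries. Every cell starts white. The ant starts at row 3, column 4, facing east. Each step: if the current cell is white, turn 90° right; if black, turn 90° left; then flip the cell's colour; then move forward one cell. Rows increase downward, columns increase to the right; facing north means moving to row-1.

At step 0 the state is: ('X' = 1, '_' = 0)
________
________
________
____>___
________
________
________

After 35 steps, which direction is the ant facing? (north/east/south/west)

south

gen 0: ________
________
________
____>___
________
________
________
gen 1: ________
________
________
____X___
____v___
________
________
gen 2: ________
________
________
____X___
___<X___
________
________
gen 3: ________
________
________
___^X___
___XX___
________
________
gen 4: ________
________
________
___X>___
___XX___
________
________
gen 5: ________
________
____^___
___X____
___XX___
________
________
gen 6: ________
________
____X>__
___X____
___XX___
________
________
gen 7: ________
________
____XX__
___X_v__
___XX___
________
________
gen 8: ________
________
____XX__
___X<X__
___XX___
________
________
gen 9: ________
________
____^X__
___XXX__
___XX___
________
________
gen 10: ________
________
___<_X__
___XXX__
___XX___
________
________
gen 11: ________
___^____
___X_X__
___XXX__
___XX___
________
________
gen 12: ________
___X>___
___X_X__
___XXX__
___XX___
________
________
gen 13: ________
___XX___
___XvX__
___XXX__
___XX___
________
________
gen 14: ________
___XX___
___<XX__
___XXX__
___XX___
________
________
gen 15: ________
___XX___
____XX__
___vXX__
___XX___
________
________
gen 16: ________
___XX___
____XX__
____>X__
___XX___
________
________
gen 17: ________
___XX___
____^X__
_____X__
___XX___
________
________
gen 18: ________
___XX___
___<_X__
_____X__
___XX___
________
________
gen 19: ________
___^X___
___X_X__
_____X__
___XX___
________
________
gen 20: ________
__<_X___
___X_X__
_____X__
___XX___
________
________
gen 21: __^_____
__X_X___
___X_X__
_____X__
___XX___
________
________
gen 22: __X>____
__X_X___
___X_X__
_____X__
___XX___
________
________
gen 23: __XX____
__XvX___
___X_X__
_____X__
___XX___
________
________
gen 24: __XX____
__<XX___
___X_X__
_____X__
___XX___
________
________
gen 25: __XX____
___XX___
__vX_X__
_____X__
___XX___
________
________
gen 26: __XX____
___XX___
_<XX_X__
_____X__
___XX___
________
________
gen 27: __XX____
_^_XX___
_XXX_X__
_____X__
___XX___
________
________
gen 28: __XX____
_X>XX___
_XXX_X__
_____X__
___XX___
________
________
gen 29: __XX____
_XXXX___
_XvX_X__
_____X__
___XX___
________
________
gen 30: __XX____
_XXXX___
_X_>_X__
_____X__
___XX___
________
________
gen 31: __XX____
_XX^X___
_X___X__
_____X__
___XX___
________
________
gen 32: __XX____
_X<_X___
_X___X__
_____X__
___XX___
________
________
gen 33: __XX____
_X__X___
_Xv__X__
_____X__
___XX___
________
________
gen 34: __XX____
_X__X___
_<X__X__
_____X__
___XX___
________
________
gen 35: __XX____
_X__X___
__X__X__
_v___X__
___XX___
________
________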